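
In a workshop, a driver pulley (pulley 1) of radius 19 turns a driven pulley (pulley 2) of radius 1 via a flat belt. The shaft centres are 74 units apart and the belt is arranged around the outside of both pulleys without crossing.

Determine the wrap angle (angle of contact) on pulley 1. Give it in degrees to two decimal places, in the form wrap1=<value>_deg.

wrap1=208.16_deg

open belt: β = asin((r2−r1)/C) = asin(-18/74) = -14.0780°
wrap1 = π − 2β = 208.1561°
wrap2 = π + 2β = 151.8439°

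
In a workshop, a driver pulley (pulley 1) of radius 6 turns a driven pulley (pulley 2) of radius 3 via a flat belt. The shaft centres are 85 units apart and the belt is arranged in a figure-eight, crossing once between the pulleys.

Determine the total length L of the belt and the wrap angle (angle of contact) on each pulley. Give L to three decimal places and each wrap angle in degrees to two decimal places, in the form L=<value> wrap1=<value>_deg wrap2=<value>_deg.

crossed belt: β = asin((r1+r2)/C) = asin(9/85) = 6.0780°
wrap1 = wrap2 = π + 2β = 192.1560°
tangent length = C·cosβ = 84.5222
L = (r1+r2)·wrap + 2·C·cosβ = 9·3.3538 + 2·84.5222 = 199.2282

L=199.228 wrap1=192.16_deg wrap2=192.16_deg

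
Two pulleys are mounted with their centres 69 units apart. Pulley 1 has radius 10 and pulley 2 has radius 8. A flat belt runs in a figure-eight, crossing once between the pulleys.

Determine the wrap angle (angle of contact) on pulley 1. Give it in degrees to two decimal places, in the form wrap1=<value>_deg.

wrap1=210.24_deg

crossed belt: β = asin((r1+r2)/C) = asin(18/69) = 15.1217°
wrap1 = wrap2 = π + 2β = 210.2433°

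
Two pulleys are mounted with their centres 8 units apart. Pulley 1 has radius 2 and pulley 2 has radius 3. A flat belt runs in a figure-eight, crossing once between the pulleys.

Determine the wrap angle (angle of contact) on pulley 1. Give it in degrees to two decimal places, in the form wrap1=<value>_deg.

crossed belt: β = asin((r1+r2)/C) = asin(5/8) = 38.6822°
wrap1 = wrap2 = π + 2β = 257.3644°

wrap1=257.36_deg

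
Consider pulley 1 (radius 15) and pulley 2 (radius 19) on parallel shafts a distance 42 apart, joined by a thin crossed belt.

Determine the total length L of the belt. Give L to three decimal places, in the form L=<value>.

L=220.277

crossed belt: β = asin((r1+r2)/C) = asin(34/42) = 54.0494°
wrap1 = wrap2 = π + 2β = 288.0989°
tangent length = C·cosβ = 24.6577
L = (r1+r2)·wrap + 2·C·cosβ = 34·5.0283 + 2·24.6577 = 220.2766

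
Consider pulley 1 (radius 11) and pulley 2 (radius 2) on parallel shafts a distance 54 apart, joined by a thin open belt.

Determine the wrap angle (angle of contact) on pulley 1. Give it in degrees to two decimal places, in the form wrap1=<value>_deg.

wrap1=199.19_deg

open belt: β = asin((r2−r1)/C) = asin(-9/54) = -9.5941°
wrap1 = π − 2β = 199.1881°
wrap2 = π + 2β = 160.8119°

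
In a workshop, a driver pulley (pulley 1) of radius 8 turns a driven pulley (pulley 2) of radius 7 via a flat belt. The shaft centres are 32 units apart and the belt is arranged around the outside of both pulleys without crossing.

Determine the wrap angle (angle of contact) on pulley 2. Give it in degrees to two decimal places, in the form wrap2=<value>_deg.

open belt: β = asin((r2−r1)/C) = asin(-1/32) = -1.7908°
wrap1 = π − 2β = 183.5816°
wrap2 = π + 2β = 176.4184°

wrap2=176.42_deg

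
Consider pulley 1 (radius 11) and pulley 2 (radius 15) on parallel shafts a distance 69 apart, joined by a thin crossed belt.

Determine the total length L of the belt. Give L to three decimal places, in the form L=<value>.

crossed belt: β = asin((r1+r2)/C) = asin(26/69) = 22.1363°
wrap1 = wrap2 = π + 2β = 224.2726°
tangent length = C·cosβ = 63.9140
L = (r1+r2)·wrap + 2·C·cosβ = 26·3.9143 + 2·63.9140 = 229.5997

L=229.600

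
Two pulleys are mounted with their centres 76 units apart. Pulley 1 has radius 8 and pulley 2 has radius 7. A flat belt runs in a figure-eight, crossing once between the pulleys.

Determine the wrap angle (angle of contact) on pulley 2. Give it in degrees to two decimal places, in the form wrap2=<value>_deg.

crossed belt: β = asin((r1+r2)/C) = asin(15/76) = 11.3831°
wrap1 = wrap2 = π + 2β = 202.7662°

wrap2=202.77_deg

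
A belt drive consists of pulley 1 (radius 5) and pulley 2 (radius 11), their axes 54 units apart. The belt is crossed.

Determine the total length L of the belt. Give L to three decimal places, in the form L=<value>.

crossed belt: β = asin((r1+r2)/C) = asin(16/54) = 17.2353°
wrap1 = wrap2 = π + 2β = 214.4706°
tangent length = C·cosβ = 51.5752
L = (r1+r2)·wrap + 2·C·cosβ = 16·3.7432 + 2·51.5752 = 163.0419

L=163.042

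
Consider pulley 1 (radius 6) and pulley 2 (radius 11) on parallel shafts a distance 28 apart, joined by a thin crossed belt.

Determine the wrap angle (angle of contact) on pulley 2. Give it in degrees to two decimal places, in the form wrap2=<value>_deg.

wrap2=254.77_deg

crossed belt: β = asin((r1+r2)/C) = asin(17/28) = 37.3832°
wrap1 = wrap2 = π + 2β = 254.7664°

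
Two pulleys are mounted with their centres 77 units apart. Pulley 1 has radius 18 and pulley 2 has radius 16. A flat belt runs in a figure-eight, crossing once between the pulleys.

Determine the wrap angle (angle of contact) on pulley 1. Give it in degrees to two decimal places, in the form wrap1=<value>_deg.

wrap1=232.41_deg

crossed belt: β = asin((r1+r2)/C) = asin(34/77) = 26.2034°
wrap1 = wrap2 = π + 2β = 232.4067°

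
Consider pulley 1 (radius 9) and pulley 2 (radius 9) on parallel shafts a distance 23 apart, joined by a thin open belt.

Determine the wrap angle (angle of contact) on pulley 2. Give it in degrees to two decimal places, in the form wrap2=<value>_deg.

wrap2=180.00_deg

open belt: β = asin((r2−r1)/C) = asin(0/23) = 0.0000°
wrap1 = π − 2β = 180.0000°
wrap2 = π + 2β = 180.0000°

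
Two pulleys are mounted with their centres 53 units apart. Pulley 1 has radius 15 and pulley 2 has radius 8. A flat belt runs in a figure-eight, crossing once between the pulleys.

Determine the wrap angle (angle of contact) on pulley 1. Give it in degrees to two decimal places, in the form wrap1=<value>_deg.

wrap1=231.44_deg

crossed belt: β = asin((r1+r2)/C) = asin(23/53) = 25.7193°
wrap1 = wrap2 = π + 2β = 231.4386°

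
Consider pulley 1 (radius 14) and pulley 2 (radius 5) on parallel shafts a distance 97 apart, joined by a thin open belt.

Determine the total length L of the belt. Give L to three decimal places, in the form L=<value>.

L=254.526

open belt: β = asin((r2−r1)/C) = asin(-9/97) = -5.3238°
wrap1 = π − 2β = 190.6475°
wrap2 = π + 2β = 169.3525°
tangent length = C·cosβ = 96.5816
L = r1·wrap1 + r2·wrap2 + 2·C·cosβ = 14·3.3274 + 5·2.9558 + 2·96.5816 = 254.5259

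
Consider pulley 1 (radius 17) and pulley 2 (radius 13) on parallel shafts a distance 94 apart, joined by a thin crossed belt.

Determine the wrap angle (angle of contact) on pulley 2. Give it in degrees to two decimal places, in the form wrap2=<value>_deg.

crossed belt: β = asin((r1+r2)/C) = asin(30/94) = 18.6115°
wrap1 = wrap2 = π + 2β = 217.2229°

wrap2=217.22_deg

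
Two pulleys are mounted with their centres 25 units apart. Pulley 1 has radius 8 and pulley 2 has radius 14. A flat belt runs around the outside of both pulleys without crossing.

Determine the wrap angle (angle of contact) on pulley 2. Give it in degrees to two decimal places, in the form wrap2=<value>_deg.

open belt: β = asin((r2−r1)/C) = asin(6/25) = 13.8865°
wrap1 = π − 2β = 152.2269°
wrap2 = π + 2β = 207.7731°

wrap2=207.77_deg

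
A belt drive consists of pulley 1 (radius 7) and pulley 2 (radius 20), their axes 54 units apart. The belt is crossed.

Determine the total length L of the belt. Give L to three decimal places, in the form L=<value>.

L=206.628

crossed belt: β = asin((r1+r2)/C) = asin(27/54) = 30.0000°
wrap1 = wrap2 = π + 2β = 240.0000°
tangent length = C·cosβ = 46.7654
L = (r1+r2)·wrap + 2·C·cosβ = 27·4.1888 + 2·46.7654 = 206.6281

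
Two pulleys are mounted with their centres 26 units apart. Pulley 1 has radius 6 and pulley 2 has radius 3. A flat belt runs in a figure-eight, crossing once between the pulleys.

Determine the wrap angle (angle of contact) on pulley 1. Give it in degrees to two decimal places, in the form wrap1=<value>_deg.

crossed belt: β = asin((r1+r2)/C) = asin(9/26) = 20.2522°
wrap1 = wrap2 = π + 2β = 220.5045°

wrap1=220.50_deg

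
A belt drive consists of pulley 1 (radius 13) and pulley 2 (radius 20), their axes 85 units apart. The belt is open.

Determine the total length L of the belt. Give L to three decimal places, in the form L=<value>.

open belt: β = asin((r2−r1)/C) = asin(7/85) = 4.7238°
wrap1 = π − 2β = 170.5523°
wrap2 = π + 2β = 189.4477°
tangent length = C·cosβ = 84.7113
L = r1·wrap1 + r2·wrap2 + 2·C·cosβ = 13·2.9767 + 20·3.3065 + 2·84.7113 = 274.2494

L=274.249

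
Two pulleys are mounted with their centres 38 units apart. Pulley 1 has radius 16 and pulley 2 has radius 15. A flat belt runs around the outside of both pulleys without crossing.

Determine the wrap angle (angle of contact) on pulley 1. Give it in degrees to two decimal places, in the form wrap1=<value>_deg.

wrap1=183.02_deg

open belt: β = asin((r2−r1)/C) = asin(-1/38) = -1.5080°
wrap1 = π − 2β = 183.0159°
wrap2 = π + 2β = 176.9841°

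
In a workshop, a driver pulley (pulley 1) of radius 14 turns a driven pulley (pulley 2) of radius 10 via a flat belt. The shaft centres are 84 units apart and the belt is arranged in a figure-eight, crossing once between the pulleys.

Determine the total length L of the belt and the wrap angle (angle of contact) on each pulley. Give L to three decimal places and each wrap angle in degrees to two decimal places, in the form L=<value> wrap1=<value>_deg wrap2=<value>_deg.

crossed belt: β = asin((r1+r2)/C) = asin(24/84) = 16.6015°
wrap1 = wrap2 = π + 2β = 213.2031°
tangent length = C·cosβ = 80.4984
L = (r1+r2)·wrap + 2·C·cosβ = 24·3.7211 + 2·80.4984 = 250.3032

L=250.303 wrap1=213.20_deg wrap2=213.20_deg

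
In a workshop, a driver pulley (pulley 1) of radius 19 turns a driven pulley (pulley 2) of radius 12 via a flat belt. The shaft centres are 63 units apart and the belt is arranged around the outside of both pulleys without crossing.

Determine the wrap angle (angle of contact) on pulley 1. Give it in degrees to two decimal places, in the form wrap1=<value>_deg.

open belt: β = asin((r2−r1)/C) = asin(-7/63) = -6.3794°
wrap1 = π − 2β = 192.7587°
wrap2 = π + 2β = 167.2413°

wrap1=192.76_deg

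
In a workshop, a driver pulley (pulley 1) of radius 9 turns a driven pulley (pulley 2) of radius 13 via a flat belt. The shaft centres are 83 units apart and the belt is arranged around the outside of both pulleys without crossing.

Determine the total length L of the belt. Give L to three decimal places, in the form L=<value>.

L=235.308

open belt: β = asin((r2−r1)/C) = asin(4/83) = 2.7623°
wrap1 = π − 2β = 174.4754°
wrap2 = π + 2β = 185.5246°
tangent length = C·cosβ = 82.9036
L = r1·wrap1 + r2·wrap2 + 2·C·cosβ = 9·3.0452 + 13·3.2380 + 2·82.9036 = 235.3078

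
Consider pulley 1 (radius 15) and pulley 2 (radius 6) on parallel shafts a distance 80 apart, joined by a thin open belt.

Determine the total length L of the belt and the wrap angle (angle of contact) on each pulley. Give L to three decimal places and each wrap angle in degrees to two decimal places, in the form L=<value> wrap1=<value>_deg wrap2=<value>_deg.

open belt: β = asin((r2−r1)/C) = asin(-9/80) = -6.4594°
wrap1 = π − 2β = 192.9189°
wrap2 = π + 2β = 167.0811°
tangent length = C·cosβ = 79.4921
L = r1·wrap1 + r2·wrap2 + 2·C·cosβ = 15·3.3671 + 6·2.9161 + 2·79.4921 = 226.9870

L=226.987 wrap1=192.92_deg wrap2=167.08_deg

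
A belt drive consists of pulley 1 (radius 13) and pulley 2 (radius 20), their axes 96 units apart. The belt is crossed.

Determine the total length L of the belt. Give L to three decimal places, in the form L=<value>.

L=307.132

crossed belt: β = asin((r1+r2)/C) = asin(33/96) = 20.1055°
wrap1 = wrap2 = π + 2β = 220.2110°
tangent length = C·cosβ = 90.1499
L = (r1+r2)·wrap + 2·C·cosβ = 33·3.8434 + 2·90.1499 = 307.1322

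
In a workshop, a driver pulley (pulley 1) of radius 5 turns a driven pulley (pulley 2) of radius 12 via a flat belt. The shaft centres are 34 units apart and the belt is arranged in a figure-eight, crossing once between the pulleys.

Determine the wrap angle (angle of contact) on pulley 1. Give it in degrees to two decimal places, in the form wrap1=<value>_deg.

wrap1=240.00_deg

crossed belt: β = asin((r1+r2)/C) = asin(17/34) = 30.0000°
wrap1 = wrap2 = π + 2β = 240.0000°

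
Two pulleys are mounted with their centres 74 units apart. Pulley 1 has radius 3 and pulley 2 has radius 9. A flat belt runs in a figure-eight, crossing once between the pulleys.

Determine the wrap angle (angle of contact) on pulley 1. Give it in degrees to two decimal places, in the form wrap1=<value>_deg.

crossed belt: β = asin((r1+r2)/C) = asin(12/74) = 9.3324°
wrap1 = wrap2 = π + 2β = 198.6648°

wrap1=198.66_deg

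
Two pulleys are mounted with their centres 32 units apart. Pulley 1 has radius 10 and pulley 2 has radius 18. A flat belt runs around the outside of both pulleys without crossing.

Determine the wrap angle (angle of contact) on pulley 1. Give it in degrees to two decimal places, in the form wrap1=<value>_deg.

wrap1=151.04_deg

open belt: β = asin((r2−r1)/C) = asin(8/32) = 14.4775°
wrap1 = π − 2β = 151.0450°
wrap2 = π + 2β = 208.9550°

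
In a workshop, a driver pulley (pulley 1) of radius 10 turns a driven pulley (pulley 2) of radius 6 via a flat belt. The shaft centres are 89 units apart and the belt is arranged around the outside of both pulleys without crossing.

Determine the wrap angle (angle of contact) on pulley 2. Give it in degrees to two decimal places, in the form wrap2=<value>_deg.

wrap2=174.85_deg

open belt: β = asin((r2−r1)/C) = asin(-4/89) = -2.5760°
wrap1 = π − 2β = 185.1519°
wrap2 = π + 2β = 174.8481°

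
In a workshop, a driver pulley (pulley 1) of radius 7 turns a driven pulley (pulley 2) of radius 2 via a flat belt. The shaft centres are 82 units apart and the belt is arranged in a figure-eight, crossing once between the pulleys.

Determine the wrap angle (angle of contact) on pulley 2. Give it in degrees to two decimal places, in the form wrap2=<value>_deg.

crossed belt: β = asin((r1+r2)/C) = asin(9/82) = 6.3013°
wrap1 = wrap2 = π + 2β = 192.6025°

wrap2=192.60_deg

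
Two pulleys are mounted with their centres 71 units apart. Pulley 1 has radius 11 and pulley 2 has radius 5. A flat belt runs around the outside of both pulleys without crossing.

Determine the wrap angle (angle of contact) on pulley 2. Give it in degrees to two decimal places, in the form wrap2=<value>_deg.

wrap2=170.30_deg

open belt: β = asin((r2−r1)/C) = asin(-6/71) = -4.8477°
wrap1 = π − 2β = 189.6954°
wrap2 = π + 2β = 170.3046°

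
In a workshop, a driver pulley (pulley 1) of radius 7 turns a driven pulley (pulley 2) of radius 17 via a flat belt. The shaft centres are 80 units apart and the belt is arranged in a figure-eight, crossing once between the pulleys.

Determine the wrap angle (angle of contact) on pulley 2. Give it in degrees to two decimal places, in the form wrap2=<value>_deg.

crossed belt: β = asin((r1+r2)/C) = asin(24/80) = 17.4576°
wrap1 = wrap2 = π + 2β = 214.9152°

wrap2=214.92_deg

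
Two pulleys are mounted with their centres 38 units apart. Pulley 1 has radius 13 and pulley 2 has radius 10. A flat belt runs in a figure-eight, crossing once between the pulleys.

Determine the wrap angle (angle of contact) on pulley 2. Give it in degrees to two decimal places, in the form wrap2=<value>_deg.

wrap2=254.50_deg

crossed belt: β = asin((r1+r2)/C) = asin(23/38) = 37.2478°
wrap1 = wrap2 = π + 2β = 254.4956°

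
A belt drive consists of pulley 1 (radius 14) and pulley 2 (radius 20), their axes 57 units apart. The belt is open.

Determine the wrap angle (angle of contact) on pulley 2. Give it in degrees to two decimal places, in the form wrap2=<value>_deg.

wrap2=192.08_deg

open belt: β = asin((r2−r1)/C) = asin(6/57) = 6.0423°
wrap1 = π − 2β = 167.9153°
wrap2 = π + 2β = 192.0847°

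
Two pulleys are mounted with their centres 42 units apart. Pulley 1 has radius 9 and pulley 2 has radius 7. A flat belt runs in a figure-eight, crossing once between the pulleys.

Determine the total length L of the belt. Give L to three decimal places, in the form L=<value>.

L=140.438

crossed belt: β = asin((r1+r2)/C) = asin(16/42) = 22.3927°
wrap1 = wrap2 = π + 2β = 224.7854°
tangent length = C·cosβ = 38.8330
L = (r1+r2)·wrap + 2·C·cosβ = 16·3.9232 + 2·38.8330 = 140.4379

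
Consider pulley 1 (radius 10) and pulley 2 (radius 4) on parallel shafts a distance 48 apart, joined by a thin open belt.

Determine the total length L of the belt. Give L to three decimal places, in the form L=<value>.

open belt: β = asin((r2−r1)/C) = asin(-6/48) = -7.1808°
wrap1 = π − 2β = 194.3615°
wrap2 = π + 2β = 165.6385°
tangent length = C·cosβ = 47.6235
L = r1·wrap1 + r2·wrap2 + 2·C·cosβ = 10·3.3922 + 4·2.8909 + 2·47.6235 = 140.7333

L=140.733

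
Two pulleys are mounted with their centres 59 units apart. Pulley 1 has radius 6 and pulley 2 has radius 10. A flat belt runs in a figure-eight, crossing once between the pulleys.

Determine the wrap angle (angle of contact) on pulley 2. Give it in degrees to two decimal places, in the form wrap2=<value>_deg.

crossed belt: β = asin((r1+r2)/C) = asin(16/59) = 15.7349°
wrap1 = wrap2 = π + 2β = 211.4698°

wrap2=211.47_deg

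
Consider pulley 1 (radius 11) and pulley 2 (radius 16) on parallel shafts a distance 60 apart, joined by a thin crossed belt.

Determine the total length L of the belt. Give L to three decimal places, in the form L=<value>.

crossed belt: β = asin((r1+r2)/C) = asin(27/60) = 26.7437°
wrap1 = wrap2 = π + 2β = 233.4874°
tangent length = C·cosβ = 53.5817
L = (r1+r2)·wrap + 2·C·cosβ = 27·4.0751 + 2·53.5817 = 217.1918

L=217.192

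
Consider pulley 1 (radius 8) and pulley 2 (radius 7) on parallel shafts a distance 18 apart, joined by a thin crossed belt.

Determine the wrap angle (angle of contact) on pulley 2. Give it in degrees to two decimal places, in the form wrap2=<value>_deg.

wrap2=292.89_deg

crossed belt: β = asin((r1+r2)/C) = asin(15/18) = 56.4427°
wrap1 = wrap2 = π + 2β = 292.8854°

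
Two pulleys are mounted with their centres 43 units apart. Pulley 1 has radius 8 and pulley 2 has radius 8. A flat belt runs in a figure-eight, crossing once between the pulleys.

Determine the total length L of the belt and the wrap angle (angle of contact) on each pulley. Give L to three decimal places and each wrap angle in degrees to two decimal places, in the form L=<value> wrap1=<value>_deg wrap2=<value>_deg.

L=142.291 wrap1=223.69_deg wrap2=223.69_deg

crossed belt: β = asin((r1+r2)/C) = asin(16/43) = 21.8448°
wrap1 = wrap2 = π + 2β = 223.6895°
tangent length = C·cosβ = 39.9124
L = (r1+r2)·wrap + 2·C·cosβ = 16·3.9041 + 2·39.9124 = 142.2907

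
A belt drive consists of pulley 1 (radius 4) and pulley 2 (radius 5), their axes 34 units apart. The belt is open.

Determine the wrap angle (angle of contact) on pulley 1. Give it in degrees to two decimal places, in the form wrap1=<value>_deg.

wrap1=176.63_deg

open belt: β = asin((r2−r1)/C) = asin(1/34) = 1.6854°
wrap1 = π − 2β = 176.6292°
wrap2 = π + 2β = 183.3708°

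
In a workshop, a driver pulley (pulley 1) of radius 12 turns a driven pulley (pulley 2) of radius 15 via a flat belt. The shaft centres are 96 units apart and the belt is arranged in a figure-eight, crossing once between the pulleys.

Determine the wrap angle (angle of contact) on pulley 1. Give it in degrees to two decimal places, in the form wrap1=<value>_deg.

crossed belt: β = asin((r1+r2)/C) = asin(27/96) = 16.3348°
wrap1 = wrap2 = π + 2β = 212.6696°

wrap1=212.67_deg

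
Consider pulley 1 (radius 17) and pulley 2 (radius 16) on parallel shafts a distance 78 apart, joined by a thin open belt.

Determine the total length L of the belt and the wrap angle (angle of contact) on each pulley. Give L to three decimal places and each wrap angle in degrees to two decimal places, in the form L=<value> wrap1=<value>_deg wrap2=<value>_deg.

L=259.685 wrap1=181.47_deg wrap2=178.53_deg

open belt: β = asin((r2−r1)/C) = asin(-1/78) = -0.7346°
wrap1 = π − 2β = 181.4692°
wrap2 = π + 2β = 178.5308°
tangent length = C·cosβ = 77.9936
L = r1·wrap1 + r2·wrap2 + 2·C·cosβ = 17·3.1672 + 16·3.1160 + 2·77.9936 = 259.6854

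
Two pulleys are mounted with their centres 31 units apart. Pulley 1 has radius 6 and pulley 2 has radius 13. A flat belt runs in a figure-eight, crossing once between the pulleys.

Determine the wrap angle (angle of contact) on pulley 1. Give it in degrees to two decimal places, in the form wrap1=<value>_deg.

wrap1=255.60_deg

crossed belt: β = asin((r1+r2)/C) = asin(19/31) = 37.7997°
wrap1 = wrap2 = π + 2β = 255.5994°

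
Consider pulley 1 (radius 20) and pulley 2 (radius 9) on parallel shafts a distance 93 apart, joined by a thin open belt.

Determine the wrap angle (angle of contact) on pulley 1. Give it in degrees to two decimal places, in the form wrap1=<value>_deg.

open belt: β = asin((r2−r1)/C) = asin(-11/93) = -6.7928°
wrap1 = π − 2β = 193.5856°
wrap2 = π + 2β = 166.4144°

wrap1=193.59_deg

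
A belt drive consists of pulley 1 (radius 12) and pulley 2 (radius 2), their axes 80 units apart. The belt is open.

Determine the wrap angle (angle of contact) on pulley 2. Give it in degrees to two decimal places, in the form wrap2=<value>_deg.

wrap2=165.64_deg

open belt: β = asin((r2−r1)/C) = asin(-10/80) = -7.1808°
wrap1 = π − 2β = 194.3615°
wrap2 = π + 2β = 165.6385°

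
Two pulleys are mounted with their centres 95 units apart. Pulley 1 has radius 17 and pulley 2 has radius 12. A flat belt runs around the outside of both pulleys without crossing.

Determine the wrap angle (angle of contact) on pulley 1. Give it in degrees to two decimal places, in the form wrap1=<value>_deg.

open belt: β = asin((r2−r1)/C) = asin(-5/95) = -3.0170°
wrap1 = π − 2β = 186.0339°
wrap2 = π + 2β = 173.9661°

wrap1=186.03_deg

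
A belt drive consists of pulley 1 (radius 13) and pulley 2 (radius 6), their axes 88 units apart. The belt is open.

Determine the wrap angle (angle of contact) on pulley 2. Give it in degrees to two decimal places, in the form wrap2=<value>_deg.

open belt: β = asin((r2−r1)/C) = asin(-7/88) = -4.5624°
wrap1 = π − 2β = 189.1249°
wrap2 = π + 2β = 170.8751°

wrap2=170.88_deg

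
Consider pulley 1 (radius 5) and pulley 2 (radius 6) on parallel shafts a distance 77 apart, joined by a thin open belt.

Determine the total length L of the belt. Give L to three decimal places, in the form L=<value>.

open belt: β = asin((r2−r1)/C) = asin(1/77) = 0.7441°
wrap1 = π − 2β = 178.5118°
wrap2 = π + 2β = 181.4882°
tangent length = C·cosβ = 76.9935
L = r1·wrap1 + r2·wrap2 + 2·C·cosβ = 5·3.1156 + 6·3.1676 + 2·76.9935 = 188.5705

L=188.571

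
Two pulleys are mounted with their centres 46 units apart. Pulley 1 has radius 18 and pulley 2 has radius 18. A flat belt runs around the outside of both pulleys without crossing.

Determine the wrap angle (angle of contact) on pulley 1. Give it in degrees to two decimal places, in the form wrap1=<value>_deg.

open belt: β = asin((r2−r1)/C) = asin(0/46) = 0.0000°
wrap1 = π − 2β = 180.0000°
wrap2 = π + 2β = 180.0000°

wrap1=180.00_deg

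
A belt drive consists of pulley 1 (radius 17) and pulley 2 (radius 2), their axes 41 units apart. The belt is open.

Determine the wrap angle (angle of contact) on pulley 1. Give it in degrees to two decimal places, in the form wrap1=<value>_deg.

open belt: β = asin((r2−r1)/C) = asin(-15/41) = -21.4601°
wrap1 = π − 2β = 222.9203°
wrap2 = π + 2β = 137.0797°

wrap1=222.92_deg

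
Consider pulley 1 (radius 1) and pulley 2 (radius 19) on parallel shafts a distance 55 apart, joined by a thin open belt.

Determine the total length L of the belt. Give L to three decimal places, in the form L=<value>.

L=178.777

open belt: β = asin((r2−r1)/C) = asin(18/55) = 19.1033°
wrap1 = π − 2β = 141.7934°
wrap2 = π + 2β = 218.2066°
tangent length = C·cosβ = 51.9711
L = r1·wrap1 + r2·wrap2 + 2·C·cosβ = 1·2.4748 + 19·3.8084 + 2·51.9711 = 178.7771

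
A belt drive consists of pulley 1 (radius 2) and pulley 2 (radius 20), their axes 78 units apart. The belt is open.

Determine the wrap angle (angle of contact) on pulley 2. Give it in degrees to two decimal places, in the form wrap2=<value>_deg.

wrap2=206.68_deg

open belt: β = asin((r2−r1)/C) = asin(18/78) = 13.3424°
wrap1 = π − 2β = 153.3153°
wrap2 = π + 2β = 206.6847°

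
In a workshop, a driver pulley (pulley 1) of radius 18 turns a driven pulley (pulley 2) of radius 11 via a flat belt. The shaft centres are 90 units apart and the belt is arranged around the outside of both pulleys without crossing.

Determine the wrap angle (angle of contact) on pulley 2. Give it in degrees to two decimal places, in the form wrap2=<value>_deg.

open belt: β = asin((r2−r1)/C) = asin(-7/90) = -4.4608°
wrap1 = π − 2β = 188.9217°
wrap2 = π + 2β = 171.0783°

wrap2=171.08_deg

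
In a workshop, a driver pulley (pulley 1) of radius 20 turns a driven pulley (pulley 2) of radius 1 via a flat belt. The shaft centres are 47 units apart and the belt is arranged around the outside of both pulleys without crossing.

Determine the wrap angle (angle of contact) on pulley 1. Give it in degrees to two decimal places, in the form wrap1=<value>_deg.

wrap1=227.69_deg

open belt: β = asin((r2−r1)/C) = asin(-19/47) = -23.8445°
wrap1 = π − 2β = 227.6889°
wrap2 = π + 2β = 132.3111°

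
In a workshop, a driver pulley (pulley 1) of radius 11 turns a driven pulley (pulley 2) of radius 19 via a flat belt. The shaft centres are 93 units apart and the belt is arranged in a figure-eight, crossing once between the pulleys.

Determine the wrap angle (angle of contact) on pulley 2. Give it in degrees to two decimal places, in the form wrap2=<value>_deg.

crossed belt: β = asin((r1+r2)/C) = asin(30/93) = 18.8191°
wrap1 = wrap2 = π + 2β = 217.6381°

wrap2=217.64_deg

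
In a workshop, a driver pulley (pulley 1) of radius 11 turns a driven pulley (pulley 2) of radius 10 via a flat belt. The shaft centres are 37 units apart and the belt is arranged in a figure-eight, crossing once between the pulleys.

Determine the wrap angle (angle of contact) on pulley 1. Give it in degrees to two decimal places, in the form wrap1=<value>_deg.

crossed belt: β = asin((r1+r2)/C) = asin(21/37) = 34.5808°
wrap1 = wrap2 = π + 2β = 249.1616°

wrap1=249.16_deg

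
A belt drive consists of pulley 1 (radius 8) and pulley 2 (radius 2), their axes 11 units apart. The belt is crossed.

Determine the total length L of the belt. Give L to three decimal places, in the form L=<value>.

crossed belt: β = asin((r1+r2)/C) = asin(10/11) = 65.3800°
wrap1 = wrap2 = π + 2β = 310.7600°
tangent length = C·cosβ = 4.5826
L = (r1+r2)·wrap + 2·C·cosβ = 10·5.4238 + 2·4.5826 = 63.4030

L=63.403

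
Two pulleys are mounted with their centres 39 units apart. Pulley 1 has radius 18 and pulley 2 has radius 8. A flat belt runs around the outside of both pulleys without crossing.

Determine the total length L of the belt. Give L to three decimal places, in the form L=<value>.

L=162.260

open belt: β = asin((r2−r1)/C) = asin(-10/39) = -14.8572°
wrap1 = π − 2β = 209.7143°
wrap2 = π + 2β = 150.2857°
tangent length = C·cosβ = 37.6962
L = r1·wrap1 + r2·wrap2 + 2·C·cosβ = 18·3.6602 + 8·2.6230 + 2·37.6962 = 162.2598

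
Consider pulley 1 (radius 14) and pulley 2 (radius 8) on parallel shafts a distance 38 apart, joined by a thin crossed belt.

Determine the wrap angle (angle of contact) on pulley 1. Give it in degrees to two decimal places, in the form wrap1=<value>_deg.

crossed belt: β = asin((r1+r2)/C) = asin(22/38) = 35.3765°
wrap1 = wrap2 = π + 2β = 250.7531°

wrap1=250.75_deg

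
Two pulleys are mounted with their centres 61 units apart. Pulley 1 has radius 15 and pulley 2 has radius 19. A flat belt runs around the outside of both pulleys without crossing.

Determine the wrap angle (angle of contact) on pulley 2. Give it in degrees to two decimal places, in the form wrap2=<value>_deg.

open belt: β = asin((r2−r1)/C) = asin(4/61) = 3.7598°
wrap1 = π − 2β = 172.4804°
wrap2 = π + 2β = 187.5196°

wrap2=187.52_deg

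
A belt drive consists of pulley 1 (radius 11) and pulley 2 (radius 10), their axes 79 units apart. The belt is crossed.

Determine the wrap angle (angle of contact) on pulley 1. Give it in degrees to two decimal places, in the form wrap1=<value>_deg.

crossed belt: β = asin((r1+r2)/C) = asin(21/79) = 15.4158°
wrap1 = wrap2 = π + 2β = 210.8317°

wrap1=210.83_deg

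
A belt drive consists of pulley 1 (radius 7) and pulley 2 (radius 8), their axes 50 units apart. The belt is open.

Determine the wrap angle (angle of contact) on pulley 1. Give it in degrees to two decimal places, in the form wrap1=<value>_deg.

open belt: β = asin((r2−r1)/C) = asin(1/50) = 1.1460°
wrap1 = π − 2β = 177.7080°
wrap2 = π + 2β = 182.2920°

wrap1=177.71_deg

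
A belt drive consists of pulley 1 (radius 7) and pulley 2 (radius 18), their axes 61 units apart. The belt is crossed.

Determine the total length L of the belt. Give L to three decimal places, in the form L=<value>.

crossed belt: β = asin((r1+r2)/C) = asin(25/61) = 24.1945°
wrap1 = wrap2 = π + 2β = 228.3891°
tangent length = C·cosβ = 55.6417
L = (r1+r2)·wrap + 2·C·cosβ = 25·3.9861 + 2·55.6417 = 210.9370

L=210.937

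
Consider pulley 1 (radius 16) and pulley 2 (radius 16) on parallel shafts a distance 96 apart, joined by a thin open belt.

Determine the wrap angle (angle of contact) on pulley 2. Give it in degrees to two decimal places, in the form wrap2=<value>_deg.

wrap2=180.00_deg

open belt: β = asin((r2−r1)/C) = asin(0/96) = 0.0000°
wrap1 = π − 2β = 180.0000°
wrap2 = π + 2β = 180.0000°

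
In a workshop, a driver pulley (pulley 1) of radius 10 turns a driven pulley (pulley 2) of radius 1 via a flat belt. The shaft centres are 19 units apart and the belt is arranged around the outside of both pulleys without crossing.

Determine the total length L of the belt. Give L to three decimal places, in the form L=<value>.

L=76.906

open belt: β = asin((r2−r1)/C) = asin(-9/19) = -28.2737°
wrap1 = π − 2β = 236.5474°
wrap2 = π + 2β = 123.4526°
tangent length = C·cosβ = 16.7332
L = r1·wrap1 + r2·wrap2 + 2·C·cosβ = 10·4.1285 + 1·2.1547 + 2·16.7332 = 76.9064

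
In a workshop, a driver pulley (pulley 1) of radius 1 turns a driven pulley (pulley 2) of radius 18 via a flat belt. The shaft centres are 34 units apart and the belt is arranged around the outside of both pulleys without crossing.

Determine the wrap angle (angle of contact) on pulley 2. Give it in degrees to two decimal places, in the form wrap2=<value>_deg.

wrap2=240.00_deg

open belt: β = asin((r2−r1)/C) = asin(17/34) = 30.0000°
wrap1 = π − 2β = 120.0000°
wrap2 = π + 2β = 240.0000°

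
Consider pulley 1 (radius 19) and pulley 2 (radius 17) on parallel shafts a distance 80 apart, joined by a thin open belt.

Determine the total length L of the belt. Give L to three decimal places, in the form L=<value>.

open belt: β = asin((r2−r1)/C) = asin(-2/80) = -1.4325°
wrap1 = π − 2β = 182.8651°
wrap2 = π + 2β = 177.1349°
tangent length = C·cosβ = 79.9750
L = r1·wrap1 + r2·wrap2 + 2·C·cosβ = 19·3.1916 + 17·3.0916 + 2·79.9750 = 273.1473

L=273.147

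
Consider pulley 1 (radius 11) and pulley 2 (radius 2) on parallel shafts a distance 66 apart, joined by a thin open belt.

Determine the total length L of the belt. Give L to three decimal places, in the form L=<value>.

open belt: β = asin((r2−r1)/C) = asin(-9/66) = -7.8375°
wrap1 = π − 2β = 195.6750°
wrap2 = π + 2β = 164.3250°
tangent length = C·cosβ = 65.3835
L = r1·wrap1 + r2·wrap2 + 2·C·cosβ = 11·3.4152 + 2·2.8680 + 2·65.3835 = 174.0699

L=174.070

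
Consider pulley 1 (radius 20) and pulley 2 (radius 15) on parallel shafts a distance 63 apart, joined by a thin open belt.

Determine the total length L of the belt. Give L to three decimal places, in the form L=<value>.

open belt: β = asin((r2−r1)/C) = asin(-5/63) = -4.5521°
wrap1 = π − 2β = 189.1041°
wrap2 = π + 2β = 170.8959°
tangent length = C·cosβ = 62.8013
L = r1·wrap1 + r2·wrap2 + 2·C·cosβ = 20·3.3005 + 15·2.9827 + 2·62.8013 = 236.3528

L=236.353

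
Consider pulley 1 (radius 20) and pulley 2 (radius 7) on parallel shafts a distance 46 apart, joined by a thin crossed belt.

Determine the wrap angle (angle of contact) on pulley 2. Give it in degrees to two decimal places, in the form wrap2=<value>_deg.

wrap2=251.88_deg

crossed belt: β = asin((r1+r2)/C) = asin(27/46) = 35.9413°
wrap1 = wrap2 = π + 2β = 251.8827°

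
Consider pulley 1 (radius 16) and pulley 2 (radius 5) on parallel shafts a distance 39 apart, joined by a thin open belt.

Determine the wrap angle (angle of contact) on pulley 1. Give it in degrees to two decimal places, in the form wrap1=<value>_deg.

open belt: β = asin((r2−r1)/C) = asin(-11/39) = -16.3827°
wrap1 = π − 2β = 212.7653°
wrap2 = π + 2β = 147.2347°

wrap1=212.77_deg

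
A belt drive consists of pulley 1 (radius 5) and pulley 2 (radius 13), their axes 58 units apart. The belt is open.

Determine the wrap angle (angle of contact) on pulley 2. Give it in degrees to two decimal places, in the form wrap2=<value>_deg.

open belt: β = asin((r2−r1)/C) = asin(8/58) = 7.9281°
wrap1 = π − 2β = 164.1437°
wrap2 = π + 2β = 195.8563°

wrap2=195.86_deg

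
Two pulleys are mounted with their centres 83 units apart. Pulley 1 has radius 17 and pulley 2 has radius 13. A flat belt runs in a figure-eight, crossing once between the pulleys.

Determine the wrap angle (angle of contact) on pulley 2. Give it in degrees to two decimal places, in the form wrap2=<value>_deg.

crossed belt: β = asin((r1+r2)/C) = asin(30/83) = 21.1890°
wrap1 = wrap2 = π + 2β = 222.3780°

wrap2=222.38_deg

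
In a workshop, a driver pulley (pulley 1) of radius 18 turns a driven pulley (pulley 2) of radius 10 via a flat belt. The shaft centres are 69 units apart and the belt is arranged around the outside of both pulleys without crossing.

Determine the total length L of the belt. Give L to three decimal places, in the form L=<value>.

open belt: β = asin((r2−r1)/C) = asin(-8/69) = -6.6580°
wrap1 = π − 2β = 193.3159°
wrap2 = π + 2β = 166.6841°
tangent length = C·cosβ = 68.5347
L = r1·wrap1 + r2·wrap2 + 2·C·cosβ = 18·3.3740 + 10·2.9092 + 2·68.5347 = 226.8932

L=226.893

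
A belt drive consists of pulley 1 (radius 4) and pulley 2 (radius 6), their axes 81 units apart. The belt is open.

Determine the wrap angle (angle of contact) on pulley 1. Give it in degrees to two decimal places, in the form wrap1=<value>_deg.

wrap1=177.17_deg

open belt: β = asin((r2−r1)/C) = asin(2/81) = 1.4149°
wrap1 = π − 2β = 177.1703°
wrap2 = π + 2β = 182.8297°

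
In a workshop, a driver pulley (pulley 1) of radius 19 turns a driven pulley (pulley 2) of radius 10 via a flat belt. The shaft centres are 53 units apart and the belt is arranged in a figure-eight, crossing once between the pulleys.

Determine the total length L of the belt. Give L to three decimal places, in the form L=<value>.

L=213.411

crossed belt: β = asin((r1+r2)/C) = asin(29/53) = 33.1731°
wrap1 = wrap2 = π + 2β = 246.3461°
tangent length = C·cosβ = 44.3621
L = (r1+r2)·wrap + 2·C·cosβ = 29·4.2996 + 2·44.3621 = 213.4113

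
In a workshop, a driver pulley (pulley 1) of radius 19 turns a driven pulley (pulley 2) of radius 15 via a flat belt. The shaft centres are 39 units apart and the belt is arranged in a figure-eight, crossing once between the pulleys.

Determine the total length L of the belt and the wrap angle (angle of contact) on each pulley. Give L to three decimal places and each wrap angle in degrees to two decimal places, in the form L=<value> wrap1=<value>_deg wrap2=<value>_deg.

L=217.026 wrap1=301.34_deg wrap2=301.34_deg

crossed belt: β = asin((r1+r2)/C) = asin(34/39) = 60.6679°
wrap1 = wrap2 = π + 2β = 301.3358°
tangent length = C·cosβ = 19.1050
L = (r1+r2)·wrap + 2·C·cosβ = 34·5.2593 + 2·19.1050 = 217.0262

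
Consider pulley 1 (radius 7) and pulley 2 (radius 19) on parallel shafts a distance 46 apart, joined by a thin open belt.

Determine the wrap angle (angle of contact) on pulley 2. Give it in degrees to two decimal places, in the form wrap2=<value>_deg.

wrap2=210.24_deg

open belt: β = asin((r2−r1)/C) = asin(12/46) = 15.1217°
wrap1 = π − 2β = 149.7567°
wrap2 = π + 2β = 210.2433°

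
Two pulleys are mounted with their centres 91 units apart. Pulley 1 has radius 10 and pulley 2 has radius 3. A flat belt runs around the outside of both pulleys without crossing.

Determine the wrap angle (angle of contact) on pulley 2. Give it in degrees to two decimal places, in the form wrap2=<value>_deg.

open belt: β = asin((r2−r1)/C) = asin(-7/91) = -4.4117°
wrap1 = π − 2β = 188.8235°
wrap2 = π + 2β = 171.1765°

wrap2=171.18_deg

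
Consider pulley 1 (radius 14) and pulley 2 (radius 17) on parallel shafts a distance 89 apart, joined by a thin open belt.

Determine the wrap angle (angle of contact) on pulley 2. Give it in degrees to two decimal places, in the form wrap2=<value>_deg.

open belt: β = asin((r2−r1)/C) = asin(3/89) = 1.9317°
wrap1 = π − 2β = 176.1366°
wrap2 = π + 2β = 183.8634°

wrap2=183.86_deg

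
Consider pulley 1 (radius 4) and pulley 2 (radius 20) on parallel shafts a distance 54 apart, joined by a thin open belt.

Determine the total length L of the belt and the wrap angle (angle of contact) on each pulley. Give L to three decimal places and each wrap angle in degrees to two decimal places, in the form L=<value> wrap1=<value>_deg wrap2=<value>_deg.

open belt: β = asin((r2−r1)/C) = asin(16/54) = 17.2353°
wrap1 = π − 2β = 145.5294°
wrap2 = π + 2β = 214.4706°
tangent length = C·cosβ = 51.5752
L = r1·wrap1 + r2·wrap2 + 2·C·cosβ = 4·2.5400 + 20·3.7432 + 2·51.5752 = 188.1746

L=188.175 wrap1=145.53_deg wrap2=214.47_deg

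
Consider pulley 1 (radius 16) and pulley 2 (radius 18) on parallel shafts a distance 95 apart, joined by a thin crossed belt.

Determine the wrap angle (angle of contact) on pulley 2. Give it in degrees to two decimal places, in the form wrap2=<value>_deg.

wrap2=221.94_deg

crossed belt: β = asin((r1+r2)/C) = asin(34/95) = 20.9710°
wrap1 = wrap2 = π + 2β = 221.9419°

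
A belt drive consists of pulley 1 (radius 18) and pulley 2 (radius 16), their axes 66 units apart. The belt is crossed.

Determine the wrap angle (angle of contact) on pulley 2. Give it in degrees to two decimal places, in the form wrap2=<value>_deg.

wrap2=242.02_deg

crossed belt: β = asin((r1+r2)/C) = asin(34/66) = 31.0076°
wrap1 = wrap2 = π + 2β = 242.0152°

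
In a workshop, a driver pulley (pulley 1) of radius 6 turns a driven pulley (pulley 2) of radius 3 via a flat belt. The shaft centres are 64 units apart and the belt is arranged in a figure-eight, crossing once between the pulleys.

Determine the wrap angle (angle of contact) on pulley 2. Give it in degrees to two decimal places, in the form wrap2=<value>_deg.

crossed belt: β = asin((r1+r2)/C) = asin(9/64) = 8.0840°
wrap1 = wrap2 = π + 2β = 196.1680°

wrap2=196.17_deg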